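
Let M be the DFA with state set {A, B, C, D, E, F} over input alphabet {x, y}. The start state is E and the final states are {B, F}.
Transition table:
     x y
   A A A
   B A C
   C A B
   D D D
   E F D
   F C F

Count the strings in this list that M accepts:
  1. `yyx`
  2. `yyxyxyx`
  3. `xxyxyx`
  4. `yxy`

0

`yyx`: rejected
`yyxyxyx`: rejected
`xxyxyx`: rejected
`yxy`: rejected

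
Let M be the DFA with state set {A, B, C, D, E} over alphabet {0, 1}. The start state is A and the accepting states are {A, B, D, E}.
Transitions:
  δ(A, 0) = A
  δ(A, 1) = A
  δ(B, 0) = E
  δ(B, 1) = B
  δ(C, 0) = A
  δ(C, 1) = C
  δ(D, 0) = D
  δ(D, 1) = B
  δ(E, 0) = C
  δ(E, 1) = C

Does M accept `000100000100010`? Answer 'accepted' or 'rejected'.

A --0--> A
A --0--> A
A --0--> A
A --1--> A
A --0--> A
A --0--> A
A --0--> A
A --0--> A
A --0--> A
A --1--> A
A --0--> A
A --0--> A
A --0--> A
A --1--> A
A --0--> A
End in state A, which is an accepting state.

accepted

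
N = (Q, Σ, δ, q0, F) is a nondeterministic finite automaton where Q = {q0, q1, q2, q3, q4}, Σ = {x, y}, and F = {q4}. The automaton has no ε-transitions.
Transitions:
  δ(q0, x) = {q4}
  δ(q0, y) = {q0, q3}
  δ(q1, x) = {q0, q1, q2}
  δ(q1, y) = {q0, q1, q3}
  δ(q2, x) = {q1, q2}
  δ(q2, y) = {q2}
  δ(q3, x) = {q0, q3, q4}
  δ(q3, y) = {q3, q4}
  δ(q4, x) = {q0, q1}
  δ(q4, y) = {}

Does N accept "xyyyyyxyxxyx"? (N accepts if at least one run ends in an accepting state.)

Start: {q0}
read x: {q4}
read y: {}
The reachable set is empty and stays empty for the remaining 10 symbols.
Reachable ∩ accepting = {} — empty.

rejected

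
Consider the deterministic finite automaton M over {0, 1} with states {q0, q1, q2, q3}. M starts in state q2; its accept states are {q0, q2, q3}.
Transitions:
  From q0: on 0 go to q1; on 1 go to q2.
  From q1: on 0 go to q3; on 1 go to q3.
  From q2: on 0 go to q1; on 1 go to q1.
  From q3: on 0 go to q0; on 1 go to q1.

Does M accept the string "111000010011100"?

q2 --1--> q1
q1 --1--> q3
q3 --1--> q1
q1 --0--> q3
q3 --0--> q0
q0 --0--> q1
q1 --0--> q3
q3 --1--> q1
q1 --0--> q3
q3 --0--> q0
q0 --1--> q2
q2 --1--> q1
q1 --1--> q3
q3 --0--> q0
q0 --0--> q1
End in state q1, which is not an accepting state.

rejected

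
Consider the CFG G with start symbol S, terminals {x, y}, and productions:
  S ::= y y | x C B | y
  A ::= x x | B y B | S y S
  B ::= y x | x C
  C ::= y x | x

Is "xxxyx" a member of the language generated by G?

S ⇒ xCB ⇒ xxB ⇒ xxxC ⇒ xxxyx

yes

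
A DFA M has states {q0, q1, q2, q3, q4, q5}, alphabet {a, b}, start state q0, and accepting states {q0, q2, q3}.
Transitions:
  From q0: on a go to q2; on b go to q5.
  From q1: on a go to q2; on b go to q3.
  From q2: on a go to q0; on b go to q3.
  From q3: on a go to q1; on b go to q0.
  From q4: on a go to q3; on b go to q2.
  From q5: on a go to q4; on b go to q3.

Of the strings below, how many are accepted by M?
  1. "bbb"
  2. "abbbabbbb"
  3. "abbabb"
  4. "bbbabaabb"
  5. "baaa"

"bbb": accepted
"abbbabbbb": rejected
"abbabb": accepted
"bbbabaabb": accepted
"baaa": rejected

3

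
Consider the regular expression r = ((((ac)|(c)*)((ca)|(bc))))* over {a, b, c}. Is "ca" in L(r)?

Split into 1 piece ca; each matches (((ac)|(c)*)((ca)|(bc))).

yes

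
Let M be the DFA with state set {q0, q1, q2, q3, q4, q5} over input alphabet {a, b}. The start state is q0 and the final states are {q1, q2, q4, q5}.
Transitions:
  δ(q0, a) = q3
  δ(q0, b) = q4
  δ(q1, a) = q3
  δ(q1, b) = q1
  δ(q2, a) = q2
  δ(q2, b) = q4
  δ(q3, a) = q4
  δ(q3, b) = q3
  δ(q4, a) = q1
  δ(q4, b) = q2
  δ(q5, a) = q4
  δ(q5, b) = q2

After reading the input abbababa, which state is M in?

q1

q0 --a--> q3
q3 --b--> q3
q3 --b--> q3
q3 --a--> q4
q4 --b--> q2
q2 --a--> q2
q2 --b--> q4
q4 --a--> q1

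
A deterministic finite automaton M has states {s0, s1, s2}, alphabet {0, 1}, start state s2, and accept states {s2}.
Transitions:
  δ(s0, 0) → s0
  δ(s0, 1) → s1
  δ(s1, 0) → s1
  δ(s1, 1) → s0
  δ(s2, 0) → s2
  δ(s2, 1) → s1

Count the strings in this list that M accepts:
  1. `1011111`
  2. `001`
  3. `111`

0

`1011111`: rejected
`001`: rejected
`111`: rejected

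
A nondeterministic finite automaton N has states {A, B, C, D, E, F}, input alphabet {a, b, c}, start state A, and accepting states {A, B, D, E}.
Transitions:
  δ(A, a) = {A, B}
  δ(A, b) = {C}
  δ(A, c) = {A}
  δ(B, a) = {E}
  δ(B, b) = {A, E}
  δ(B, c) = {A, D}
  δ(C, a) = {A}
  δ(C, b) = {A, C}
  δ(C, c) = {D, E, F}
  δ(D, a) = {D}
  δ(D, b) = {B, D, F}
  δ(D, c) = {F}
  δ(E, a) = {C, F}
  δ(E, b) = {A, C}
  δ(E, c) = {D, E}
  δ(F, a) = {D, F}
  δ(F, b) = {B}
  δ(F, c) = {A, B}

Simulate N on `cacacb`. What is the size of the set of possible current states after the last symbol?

Start: {A}
read c: {A}
read a: {A, B}
read c: {A, D}
read a: {A, B, D}
read c: {A, D, F}
read b: {B, C, D, F}
Final reachable set {B, C, D, F} has 4 states.

4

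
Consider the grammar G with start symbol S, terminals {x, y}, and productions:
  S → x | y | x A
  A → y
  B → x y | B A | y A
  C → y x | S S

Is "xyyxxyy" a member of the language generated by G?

no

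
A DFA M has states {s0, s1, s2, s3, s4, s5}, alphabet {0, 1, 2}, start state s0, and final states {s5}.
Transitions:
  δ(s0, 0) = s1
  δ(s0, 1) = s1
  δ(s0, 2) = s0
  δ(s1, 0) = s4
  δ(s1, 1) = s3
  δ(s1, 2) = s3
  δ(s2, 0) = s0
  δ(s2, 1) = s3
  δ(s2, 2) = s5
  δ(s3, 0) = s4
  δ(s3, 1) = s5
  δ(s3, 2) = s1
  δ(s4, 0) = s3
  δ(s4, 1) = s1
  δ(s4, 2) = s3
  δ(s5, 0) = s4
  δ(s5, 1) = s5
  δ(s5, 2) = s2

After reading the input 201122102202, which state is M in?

s0 --2--> s0
s0 --0--> s1
s1 --1--> s3
s3 --1--> s5
s5 --2--> s2
s2 --2--> s5
s5 --1--> s5
s5 --0--> s4
s4 --2--> s3
s3 --2--> s1
s1 --0--> s4
s4 --2--> s3

s3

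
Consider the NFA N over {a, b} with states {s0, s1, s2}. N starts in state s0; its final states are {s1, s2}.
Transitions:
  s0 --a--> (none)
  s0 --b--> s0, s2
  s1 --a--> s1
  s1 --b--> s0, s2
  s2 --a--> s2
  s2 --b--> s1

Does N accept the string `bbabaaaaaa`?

accepted

Start: {s0}
read b: {s0, s2}
read b: {s0, s1, s2}
read a: {s1, s2}
read b: {s0, s1, s2}
read a: {s1, s2}
read a: {s1, s2}
read a: {s1, s2}
read a: {s1, s2}
read a: {s1, s2}
read a: {s1, s2}
Reachable ∩ accepting = {s1, s2} — nonempty.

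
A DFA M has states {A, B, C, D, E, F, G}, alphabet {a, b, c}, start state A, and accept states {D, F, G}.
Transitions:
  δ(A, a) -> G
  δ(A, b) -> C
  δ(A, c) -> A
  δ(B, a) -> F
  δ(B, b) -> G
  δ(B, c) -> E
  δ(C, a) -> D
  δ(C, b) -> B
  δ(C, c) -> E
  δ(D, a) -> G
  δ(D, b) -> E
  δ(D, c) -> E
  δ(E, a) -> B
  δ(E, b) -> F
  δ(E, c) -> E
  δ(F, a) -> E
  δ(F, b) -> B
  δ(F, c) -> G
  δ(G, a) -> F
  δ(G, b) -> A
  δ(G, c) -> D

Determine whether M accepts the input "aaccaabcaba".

accepted

A --a--> G
G --a--> F
F --c--> G
G --c--> D
D --a--> G
G --a--> F
F --b--> B
B --c--> E
E --a--> B
B --b--> G
G --a--> F
End in state F, which is an accepting state.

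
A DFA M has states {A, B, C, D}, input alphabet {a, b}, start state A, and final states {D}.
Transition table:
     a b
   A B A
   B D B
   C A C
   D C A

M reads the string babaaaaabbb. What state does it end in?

A --b--> A
A --a--> B
B --b--> B
B --a--> D
D --a--> C
C --a--> A
A --a--> B
B --a--> D
D --b--> A
A --b--> A
A --b--> A

A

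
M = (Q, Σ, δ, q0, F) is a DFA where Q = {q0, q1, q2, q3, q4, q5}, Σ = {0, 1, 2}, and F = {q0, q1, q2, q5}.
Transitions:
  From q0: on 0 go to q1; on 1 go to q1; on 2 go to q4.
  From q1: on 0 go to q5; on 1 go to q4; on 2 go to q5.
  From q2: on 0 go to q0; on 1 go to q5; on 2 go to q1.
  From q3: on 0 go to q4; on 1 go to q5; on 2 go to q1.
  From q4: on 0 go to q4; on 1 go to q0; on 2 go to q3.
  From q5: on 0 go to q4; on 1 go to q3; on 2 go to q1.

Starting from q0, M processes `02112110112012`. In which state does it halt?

q4

q0 --0--> q1
q1 --2--> q5
q5 --1--> q3
q3 --1--> q5
q5 --2--> q1
q1 --1--> q4
q4 --1--> q0
q0 --0--> q1
q1 --1--> q4
q4 --1--> q0
q0 --2--> q4
q4 --0--> q4
q4 --1--> q0
q0 --2--> q4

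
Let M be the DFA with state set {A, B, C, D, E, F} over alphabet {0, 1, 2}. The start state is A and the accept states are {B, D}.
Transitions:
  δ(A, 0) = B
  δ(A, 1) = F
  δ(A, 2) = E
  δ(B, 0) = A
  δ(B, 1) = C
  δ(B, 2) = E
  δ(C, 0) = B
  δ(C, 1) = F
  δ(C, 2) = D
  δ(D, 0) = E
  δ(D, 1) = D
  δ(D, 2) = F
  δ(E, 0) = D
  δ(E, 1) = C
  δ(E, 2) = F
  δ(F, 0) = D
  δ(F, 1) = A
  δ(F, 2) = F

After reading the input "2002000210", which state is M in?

A --2--> E
E --0--> D
D --0--> E
E --2--> F
F --0--> D
D --0--> E
E --0--> D
D --2--> F
F --1--> A
A --0--> B

B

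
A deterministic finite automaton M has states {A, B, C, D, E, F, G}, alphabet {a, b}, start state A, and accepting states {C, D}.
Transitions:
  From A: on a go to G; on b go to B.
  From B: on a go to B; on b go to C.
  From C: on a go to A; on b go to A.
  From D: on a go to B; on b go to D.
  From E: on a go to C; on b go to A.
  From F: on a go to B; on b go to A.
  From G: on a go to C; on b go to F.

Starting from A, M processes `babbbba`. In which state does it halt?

A

A --b--> B
B --a--> B
B --b--> C
C --b--> A
A --b--> B
B --b--> C
C --a--> A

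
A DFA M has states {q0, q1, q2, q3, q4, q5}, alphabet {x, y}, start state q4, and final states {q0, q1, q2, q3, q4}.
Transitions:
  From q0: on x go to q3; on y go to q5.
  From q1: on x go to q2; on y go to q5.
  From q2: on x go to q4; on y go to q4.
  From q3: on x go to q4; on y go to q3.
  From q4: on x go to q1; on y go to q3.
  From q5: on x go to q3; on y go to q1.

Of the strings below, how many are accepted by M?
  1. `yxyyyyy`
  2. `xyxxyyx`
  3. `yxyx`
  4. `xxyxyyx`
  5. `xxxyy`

`yxyyyyy`: accepted
`xyxxyyx`: accepted
`yxyx`: accepted
`xxyxyyx`: accepted
`xxxyy`: accepted

5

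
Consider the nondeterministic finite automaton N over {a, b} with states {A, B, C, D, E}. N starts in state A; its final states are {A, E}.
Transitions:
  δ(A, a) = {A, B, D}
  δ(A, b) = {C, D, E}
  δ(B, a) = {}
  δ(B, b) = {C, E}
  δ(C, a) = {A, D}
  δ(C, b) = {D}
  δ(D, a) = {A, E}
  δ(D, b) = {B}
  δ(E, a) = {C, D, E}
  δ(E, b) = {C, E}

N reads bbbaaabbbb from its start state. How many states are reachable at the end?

Start: {A}
read b: {C, D, E}
read b: {B, C, D, E}
read b: {B, C, D, E}
read a: {A, C, D, E}
read a: {A, B, C, D, E}
read a: {A, B, C, D, E}
read b: {B, C, D, E}
read b: {B, C, D, E}
read b: {B, C, D, E}
read b: {B, C, D, E}
Final reachable set {B, C, D, E} has 4 states.

4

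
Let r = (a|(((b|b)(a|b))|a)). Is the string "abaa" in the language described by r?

no

Neither a nor (((b|b)(a|b))|a) matches abaa.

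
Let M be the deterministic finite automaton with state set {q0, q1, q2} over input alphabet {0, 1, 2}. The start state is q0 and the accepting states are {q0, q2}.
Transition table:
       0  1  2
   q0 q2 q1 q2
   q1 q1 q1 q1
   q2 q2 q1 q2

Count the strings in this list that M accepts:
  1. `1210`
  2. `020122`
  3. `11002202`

0

`1210`: rejected
`020122`: rejected
`11002202`: rejected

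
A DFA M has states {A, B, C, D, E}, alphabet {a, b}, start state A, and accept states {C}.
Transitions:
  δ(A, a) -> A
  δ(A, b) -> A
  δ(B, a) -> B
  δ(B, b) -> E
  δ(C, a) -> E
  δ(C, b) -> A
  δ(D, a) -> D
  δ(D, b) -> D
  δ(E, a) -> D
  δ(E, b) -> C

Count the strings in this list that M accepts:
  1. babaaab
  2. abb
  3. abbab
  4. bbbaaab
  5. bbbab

babaaab: rejected
abb: rejected
abbab: rejected
bbbaaab: rejected
bbbab: rejected

0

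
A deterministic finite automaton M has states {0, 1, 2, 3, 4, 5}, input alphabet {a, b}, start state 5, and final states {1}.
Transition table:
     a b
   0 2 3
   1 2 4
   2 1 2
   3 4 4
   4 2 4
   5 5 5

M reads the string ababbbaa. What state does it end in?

5

5 --a--> 5
5 --b--> 5
5 --a--> 5
5 --b--> 5
5 --b--> 5
5 --b--> 5
5 --a--> 5
5 --a--> 5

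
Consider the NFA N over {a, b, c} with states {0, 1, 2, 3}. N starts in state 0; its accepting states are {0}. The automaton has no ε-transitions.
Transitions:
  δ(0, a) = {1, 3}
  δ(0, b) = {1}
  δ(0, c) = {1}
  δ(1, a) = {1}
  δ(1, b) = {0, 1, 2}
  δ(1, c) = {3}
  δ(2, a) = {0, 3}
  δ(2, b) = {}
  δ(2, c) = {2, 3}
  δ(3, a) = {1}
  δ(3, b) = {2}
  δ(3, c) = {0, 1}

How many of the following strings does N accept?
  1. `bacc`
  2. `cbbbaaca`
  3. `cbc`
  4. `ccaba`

2

`bacc`: accepted
`cbbbaaca`: rejected
`cbc`: rejected
`ccaba`: accepted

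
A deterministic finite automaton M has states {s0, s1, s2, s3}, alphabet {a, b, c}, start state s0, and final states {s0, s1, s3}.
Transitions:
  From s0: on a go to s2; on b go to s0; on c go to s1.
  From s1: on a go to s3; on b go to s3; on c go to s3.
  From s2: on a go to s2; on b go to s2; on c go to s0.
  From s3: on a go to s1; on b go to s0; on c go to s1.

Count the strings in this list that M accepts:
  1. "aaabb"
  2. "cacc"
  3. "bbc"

"aaabb": rejected
"cacc": accepted
"bbc": accepted

2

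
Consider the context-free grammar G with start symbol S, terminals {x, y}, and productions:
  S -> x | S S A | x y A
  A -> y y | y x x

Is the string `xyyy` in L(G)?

S ⇒ xyA ⇒ xyyy

yes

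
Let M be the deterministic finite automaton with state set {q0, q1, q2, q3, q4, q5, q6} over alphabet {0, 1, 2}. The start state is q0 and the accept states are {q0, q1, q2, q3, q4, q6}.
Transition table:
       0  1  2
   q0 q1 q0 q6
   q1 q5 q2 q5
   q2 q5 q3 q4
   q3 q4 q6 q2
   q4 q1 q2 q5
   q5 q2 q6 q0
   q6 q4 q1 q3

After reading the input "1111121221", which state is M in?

q0 --1--> q0
q0 --1--> q0
q0 --1--> q0
q0 --1--> q0
q0 --1--> q0
q0 --2--> q6
q6 --1--> q1
q1 --2--> q5
q5 --2--> q0
q0 --1--> q0

q0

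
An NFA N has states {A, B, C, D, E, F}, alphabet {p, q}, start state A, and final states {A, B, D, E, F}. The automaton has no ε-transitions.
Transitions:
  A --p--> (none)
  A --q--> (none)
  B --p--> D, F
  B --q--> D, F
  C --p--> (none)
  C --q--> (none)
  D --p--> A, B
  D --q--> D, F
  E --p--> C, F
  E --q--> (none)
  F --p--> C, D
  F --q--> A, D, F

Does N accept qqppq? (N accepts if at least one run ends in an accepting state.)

rejected

Start: {A}
read q: {}
The reachable set is empty and stays empty for the remaining 4 symbols.
Reachable ∩ accepting = {} — empty.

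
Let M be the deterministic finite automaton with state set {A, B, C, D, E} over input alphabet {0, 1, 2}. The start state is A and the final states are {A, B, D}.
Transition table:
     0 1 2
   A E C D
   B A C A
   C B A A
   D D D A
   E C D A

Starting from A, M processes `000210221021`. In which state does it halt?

A --0--> E
E --0--> C
C --0--> B
B --2--> A
A --1--> C
C --0--> B
B --2--> A
A --2--> D
D --1--> D
D --0--> D
D --2--> A
A --1--> C

C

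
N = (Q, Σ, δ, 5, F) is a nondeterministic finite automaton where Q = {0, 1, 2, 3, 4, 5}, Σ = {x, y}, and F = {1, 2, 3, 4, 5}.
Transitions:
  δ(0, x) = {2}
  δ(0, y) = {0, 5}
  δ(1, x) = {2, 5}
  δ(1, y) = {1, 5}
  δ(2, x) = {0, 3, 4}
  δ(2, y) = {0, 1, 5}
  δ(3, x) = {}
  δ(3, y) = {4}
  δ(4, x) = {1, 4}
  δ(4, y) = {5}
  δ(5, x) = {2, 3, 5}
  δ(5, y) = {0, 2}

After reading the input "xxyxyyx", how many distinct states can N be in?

Start: {5}
read x: {2, 3, 5}
read x: {0, 2, 3, 4, 5}
read y: {0, 1, 2, 4, 5}
read x: {0, 1, 2, 3, 4, 5}
read y: {0, 1, 2, 4, 5}
read y: {0, 1, 2, 5}
read x: {0, 2, 3, 4, 5}
Final reachable set {0, 2, 3, 4, 5} has 5 states.

5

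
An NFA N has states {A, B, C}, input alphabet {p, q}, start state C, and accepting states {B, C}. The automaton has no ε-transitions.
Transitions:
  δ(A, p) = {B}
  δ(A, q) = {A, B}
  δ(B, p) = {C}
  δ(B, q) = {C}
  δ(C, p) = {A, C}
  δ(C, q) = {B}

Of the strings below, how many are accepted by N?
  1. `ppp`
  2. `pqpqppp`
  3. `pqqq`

3

`ppp`: accepted
`pqpqppp`: accepted
`pqqq`: accepted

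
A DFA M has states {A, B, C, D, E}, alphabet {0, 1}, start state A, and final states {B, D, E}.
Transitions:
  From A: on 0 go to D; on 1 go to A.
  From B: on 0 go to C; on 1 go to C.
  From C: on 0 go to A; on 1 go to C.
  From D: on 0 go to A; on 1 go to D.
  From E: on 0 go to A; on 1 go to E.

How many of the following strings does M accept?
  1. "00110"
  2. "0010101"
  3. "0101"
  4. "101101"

"00110": accepted
"0010101": rejected
"0101": rejected
"101101": rejected

1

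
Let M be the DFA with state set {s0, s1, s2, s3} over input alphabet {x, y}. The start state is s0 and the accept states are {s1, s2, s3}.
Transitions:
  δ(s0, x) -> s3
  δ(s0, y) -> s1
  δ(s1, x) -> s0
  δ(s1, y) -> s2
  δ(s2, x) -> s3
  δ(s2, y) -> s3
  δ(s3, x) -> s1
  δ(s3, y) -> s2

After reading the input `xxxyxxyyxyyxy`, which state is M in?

s2

s0 --x--> s3
s3 --x--> s1
s1 --x--> s0
s0 --y--> s1
s1 --x--> s0
s0 --x--> s3
s3 --y--> s2
s2 --y--> s3
s3 --x--> s1
s1 --y--> s2
s2 --y--> s3
s3 --x--> s1
s1 --y--> s2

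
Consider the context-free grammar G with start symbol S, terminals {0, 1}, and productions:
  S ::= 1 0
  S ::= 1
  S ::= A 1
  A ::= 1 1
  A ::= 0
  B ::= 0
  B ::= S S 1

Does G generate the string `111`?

yes

S ⇒ A1 ⇒ 111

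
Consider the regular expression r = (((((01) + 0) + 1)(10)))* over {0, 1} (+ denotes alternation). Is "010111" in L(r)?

no

010111 cannot be split into zero or more pieces each matching ((((01)+0)+1)(10)).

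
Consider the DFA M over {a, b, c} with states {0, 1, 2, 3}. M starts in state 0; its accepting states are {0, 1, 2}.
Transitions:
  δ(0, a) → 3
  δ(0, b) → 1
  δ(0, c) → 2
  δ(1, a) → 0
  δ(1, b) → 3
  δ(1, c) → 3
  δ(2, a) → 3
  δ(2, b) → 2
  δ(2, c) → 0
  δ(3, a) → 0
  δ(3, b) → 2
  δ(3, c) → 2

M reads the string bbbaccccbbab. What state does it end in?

1

0 --b--> 1
1 --b--> 3
3 --b--> 2
2 --a--> 3
3 --c--> 2
2 --c--> 0
0 --c--> 2
2 --c--> 0
0 --b--> 1
1 --b--> 3
3 --a--> 0
0 --b--> 1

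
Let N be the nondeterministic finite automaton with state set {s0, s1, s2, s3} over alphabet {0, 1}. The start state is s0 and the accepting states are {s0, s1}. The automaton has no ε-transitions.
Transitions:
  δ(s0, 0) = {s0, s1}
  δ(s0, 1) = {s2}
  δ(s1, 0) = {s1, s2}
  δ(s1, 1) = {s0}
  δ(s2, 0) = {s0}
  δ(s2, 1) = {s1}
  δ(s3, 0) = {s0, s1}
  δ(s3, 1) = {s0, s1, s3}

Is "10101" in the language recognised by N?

Start: {s0}
read 1: {s2}
read 0: {s0}
read 1: {s2}
read 0: {s0}
read 1: {s2}
Reachable ∩ accepting = {} — empty.

rejected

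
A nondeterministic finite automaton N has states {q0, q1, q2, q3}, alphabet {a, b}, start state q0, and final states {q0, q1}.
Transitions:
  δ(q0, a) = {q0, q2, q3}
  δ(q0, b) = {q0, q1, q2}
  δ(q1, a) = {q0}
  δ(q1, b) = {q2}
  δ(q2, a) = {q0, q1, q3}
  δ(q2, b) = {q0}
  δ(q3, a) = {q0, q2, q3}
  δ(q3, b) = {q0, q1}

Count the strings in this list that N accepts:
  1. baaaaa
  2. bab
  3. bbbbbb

3

baaaaa: accepted
bab: accepted
bbbbbb: accepted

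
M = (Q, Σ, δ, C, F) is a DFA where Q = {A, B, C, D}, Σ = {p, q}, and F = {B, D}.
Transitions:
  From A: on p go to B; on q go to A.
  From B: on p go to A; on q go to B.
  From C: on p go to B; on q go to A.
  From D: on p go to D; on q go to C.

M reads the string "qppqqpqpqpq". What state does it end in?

C --q--> A
A --p--> B
B --p--> A
A --q--> A
A --q--> A
A --p--> B
B --q--> B
B --p--> A
A --q--> A
A --p--> B
B --q--> B

B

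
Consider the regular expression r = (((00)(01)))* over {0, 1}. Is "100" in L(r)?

no

100 cannot be split into zero or more pieces each matching ((00)(01)).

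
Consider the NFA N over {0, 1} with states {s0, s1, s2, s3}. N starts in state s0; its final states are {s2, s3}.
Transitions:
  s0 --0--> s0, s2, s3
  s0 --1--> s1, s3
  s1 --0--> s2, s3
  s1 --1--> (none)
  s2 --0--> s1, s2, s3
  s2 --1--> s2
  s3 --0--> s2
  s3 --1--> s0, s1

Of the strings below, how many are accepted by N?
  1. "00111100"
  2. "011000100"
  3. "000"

"00111100": accepted
"011000100": accepted
"000": accepted

3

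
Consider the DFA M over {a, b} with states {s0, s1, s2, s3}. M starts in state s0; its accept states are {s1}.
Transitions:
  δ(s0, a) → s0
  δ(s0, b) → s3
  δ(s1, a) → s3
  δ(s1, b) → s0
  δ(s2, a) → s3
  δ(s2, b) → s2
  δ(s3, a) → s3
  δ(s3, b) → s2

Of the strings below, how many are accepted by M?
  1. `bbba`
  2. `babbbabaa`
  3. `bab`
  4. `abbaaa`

`bbba`: rejected
`babbbabaa`: rejected
`bab`: rejected
`abbaaa`: rejected

0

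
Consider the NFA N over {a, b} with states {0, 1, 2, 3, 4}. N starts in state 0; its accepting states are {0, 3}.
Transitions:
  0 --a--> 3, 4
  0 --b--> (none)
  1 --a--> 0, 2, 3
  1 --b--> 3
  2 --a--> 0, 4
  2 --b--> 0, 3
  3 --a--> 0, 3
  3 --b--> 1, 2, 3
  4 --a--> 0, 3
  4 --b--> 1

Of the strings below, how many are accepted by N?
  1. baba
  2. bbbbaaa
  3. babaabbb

0

baba: rejected
bbbbaaa: rejected
babaabbb: rejected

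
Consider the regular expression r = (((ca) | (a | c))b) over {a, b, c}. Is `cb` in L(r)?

yes

Split as c·b: ((ca)|(a|c)) matches c and b matches b.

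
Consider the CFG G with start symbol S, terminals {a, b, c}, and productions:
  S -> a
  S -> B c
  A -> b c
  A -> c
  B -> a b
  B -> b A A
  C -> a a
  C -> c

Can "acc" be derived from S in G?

no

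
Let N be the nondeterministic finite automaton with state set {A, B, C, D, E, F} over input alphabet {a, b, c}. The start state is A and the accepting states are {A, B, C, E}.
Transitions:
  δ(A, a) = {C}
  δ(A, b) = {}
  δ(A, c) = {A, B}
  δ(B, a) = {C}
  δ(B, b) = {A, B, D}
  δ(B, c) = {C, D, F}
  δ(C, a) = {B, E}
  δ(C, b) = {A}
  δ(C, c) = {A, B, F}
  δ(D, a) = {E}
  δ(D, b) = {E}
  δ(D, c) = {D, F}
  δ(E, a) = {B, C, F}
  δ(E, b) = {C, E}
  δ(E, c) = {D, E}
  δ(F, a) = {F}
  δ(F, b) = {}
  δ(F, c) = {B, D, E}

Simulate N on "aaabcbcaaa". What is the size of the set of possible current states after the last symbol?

4

Start: {A}
read a: {C}
read a: {B, E}
read a: {B, C, F}
read b: {A, B, D}
read c: {A, B, C, D, F}
read b: {A, B, D, E}
read c: {A, B, C, D, E, F}
read a: {B, C, E, F}
read a: {B, C, E, F}
read a: {B, C, E, F}
Final reachable set {B, C, E, F} has 4 states.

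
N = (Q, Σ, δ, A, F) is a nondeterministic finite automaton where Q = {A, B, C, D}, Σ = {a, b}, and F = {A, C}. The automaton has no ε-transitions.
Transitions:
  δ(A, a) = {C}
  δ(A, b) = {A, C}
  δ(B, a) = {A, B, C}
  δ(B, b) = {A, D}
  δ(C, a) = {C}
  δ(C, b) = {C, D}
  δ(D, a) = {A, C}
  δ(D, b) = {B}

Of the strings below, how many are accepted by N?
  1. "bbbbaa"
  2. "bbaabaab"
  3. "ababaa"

3

"bbbbaa": accepted
"bbaabaab": accepted
"ababaa": accepted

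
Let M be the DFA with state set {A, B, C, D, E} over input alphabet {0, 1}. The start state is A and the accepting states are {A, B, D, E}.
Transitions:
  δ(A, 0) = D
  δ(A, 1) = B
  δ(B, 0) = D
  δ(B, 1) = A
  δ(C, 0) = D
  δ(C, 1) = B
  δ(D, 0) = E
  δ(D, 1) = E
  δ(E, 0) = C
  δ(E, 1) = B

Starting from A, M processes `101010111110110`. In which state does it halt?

A --1--> B
B --0--> D
D --1--> E
E --0--> C
C --1--> B
B --0--> D
D --1--> E
E --1--> B
B --1--> A
A --1--> B
B --1--> A
A --0--> D
D --1--> E
E --1--> B
B --0--> D

D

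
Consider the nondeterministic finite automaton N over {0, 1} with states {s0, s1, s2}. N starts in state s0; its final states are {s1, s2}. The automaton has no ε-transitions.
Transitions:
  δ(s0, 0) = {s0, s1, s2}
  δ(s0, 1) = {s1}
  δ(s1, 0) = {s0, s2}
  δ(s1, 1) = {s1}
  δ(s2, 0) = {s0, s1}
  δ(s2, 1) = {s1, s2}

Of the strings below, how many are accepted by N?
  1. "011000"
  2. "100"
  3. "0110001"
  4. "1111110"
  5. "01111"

"011000": accepted
"100": accepted
"0110001": accepted
"1111110": accepted
"01111": accepted

5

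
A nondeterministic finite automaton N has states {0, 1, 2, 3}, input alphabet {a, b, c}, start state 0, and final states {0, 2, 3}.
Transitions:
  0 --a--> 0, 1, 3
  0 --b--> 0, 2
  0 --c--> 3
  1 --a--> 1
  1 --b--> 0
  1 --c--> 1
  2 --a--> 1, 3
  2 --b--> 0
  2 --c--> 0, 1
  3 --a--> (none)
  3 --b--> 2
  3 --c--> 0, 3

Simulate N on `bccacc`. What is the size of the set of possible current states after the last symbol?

3

Start: {0}
read b: {0, 2}
read c: {0, 1, 3}
read c: {0, 1, 3}
read a: {0, 1, 3}
read c: {0, 1, 3}
read c: {0, 1, 3}
Final reachable set {0, 1, 3} has 3 states.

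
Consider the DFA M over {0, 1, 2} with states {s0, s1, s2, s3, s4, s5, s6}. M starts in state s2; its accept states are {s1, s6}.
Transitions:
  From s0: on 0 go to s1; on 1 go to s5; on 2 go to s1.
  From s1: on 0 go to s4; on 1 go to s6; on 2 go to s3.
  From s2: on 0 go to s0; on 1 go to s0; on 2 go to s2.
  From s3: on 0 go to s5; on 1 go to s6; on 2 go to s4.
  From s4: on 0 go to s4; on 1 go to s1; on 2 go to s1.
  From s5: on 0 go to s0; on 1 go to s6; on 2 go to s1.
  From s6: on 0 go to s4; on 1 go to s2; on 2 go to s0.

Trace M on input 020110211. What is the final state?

s2 --0--> s0
s0 --2--> s1
s1 --0--> s4
s4 --1--> s1
s1 --1--> s6
s6 --0--> s4
s4 --2--> s1
s1 --1--> s6
s6 --1--> s2

s2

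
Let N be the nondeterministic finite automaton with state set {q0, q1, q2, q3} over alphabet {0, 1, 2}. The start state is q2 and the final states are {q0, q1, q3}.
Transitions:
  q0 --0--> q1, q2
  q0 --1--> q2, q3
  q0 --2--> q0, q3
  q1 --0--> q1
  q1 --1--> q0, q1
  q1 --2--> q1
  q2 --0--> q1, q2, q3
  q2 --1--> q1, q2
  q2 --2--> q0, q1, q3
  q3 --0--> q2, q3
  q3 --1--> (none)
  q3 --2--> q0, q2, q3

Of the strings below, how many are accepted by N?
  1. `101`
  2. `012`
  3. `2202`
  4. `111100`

`101`: accepted
`012`: accepted
`2202`: accepted
`111100`: accepted

4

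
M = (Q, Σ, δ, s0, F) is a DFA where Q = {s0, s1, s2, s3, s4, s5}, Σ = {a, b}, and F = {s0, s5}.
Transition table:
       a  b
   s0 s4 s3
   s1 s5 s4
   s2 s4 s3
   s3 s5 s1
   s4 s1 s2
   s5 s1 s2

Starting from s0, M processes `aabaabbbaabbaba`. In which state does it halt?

s0 --a--> s4
s4 --a--> s1
s1 --b--> s4
s4 --a--> s1
s1 --a--> s5
s5 --b--> s2
s2 --b--> s3
s3 --b--> s1
s1 --a--> s5
s5 --a--> s1
s1 --b--> s4
s4 --b--> s2
s2 --a--> s4
s4 --b--> s2
s2 --a--> s4

s4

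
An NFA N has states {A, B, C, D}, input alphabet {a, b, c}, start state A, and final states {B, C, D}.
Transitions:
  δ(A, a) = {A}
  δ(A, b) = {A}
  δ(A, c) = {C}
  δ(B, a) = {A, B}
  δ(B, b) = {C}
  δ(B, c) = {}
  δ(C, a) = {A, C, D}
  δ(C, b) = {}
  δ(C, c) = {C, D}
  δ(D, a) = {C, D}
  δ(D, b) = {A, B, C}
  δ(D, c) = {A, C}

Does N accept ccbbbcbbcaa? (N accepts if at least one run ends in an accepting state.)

rejected

Start: {A}
read c: {C}
read c: {C, D}
read b: {A, B, C}
read b: {A, C}
read b: {A}
read c: {C}
read b: {}
The reachable set is empty and stays empty for the remaining 4 symbols.
Reachable ∩ accepting = {} — empty.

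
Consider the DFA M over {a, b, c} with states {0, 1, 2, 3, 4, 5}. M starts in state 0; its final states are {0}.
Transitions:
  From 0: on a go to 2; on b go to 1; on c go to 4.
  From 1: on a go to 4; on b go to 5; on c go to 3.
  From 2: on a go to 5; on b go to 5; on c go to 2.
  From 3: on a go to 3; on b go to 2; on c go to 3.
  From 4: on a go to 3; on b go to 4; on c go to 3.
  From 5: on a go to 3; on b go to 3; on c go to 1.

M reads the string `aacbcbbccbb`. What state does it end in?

0 --a--> 2
2 --a--> 5
5 --c--> 1
1 --b--> 5
5 --c--> 1
1 --b--> 5
5 --b--> 3
3 --c--> 3
3 --c--> 3
3 --b--> 2
2 --b--> 5

5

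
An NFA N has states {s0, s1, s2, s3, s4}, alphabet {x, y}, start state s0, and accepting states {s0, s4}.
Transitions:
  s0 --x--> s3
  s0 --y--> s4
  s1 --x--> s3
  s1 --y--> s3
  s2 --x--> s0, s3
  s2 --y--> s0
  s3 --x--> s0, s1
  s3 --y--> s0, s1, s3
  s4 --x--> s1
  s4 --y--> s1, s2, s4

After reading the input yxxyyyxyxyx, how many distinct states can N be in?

Start: {s0}
read y: {s4}
read x: {s1}
read x: {s3}
read y: {s0, s1, s3}
read y: {s0, s1, s3, s4}
read y: {s0, s1, s2, s3, s4}
read x: {s0, s1, s3}
read y: {s0, s1, s3, s4}
read x: {s0, s1, s3}
read y: {s0, s1, s3, s4}
read x: {s0, s1, s3}
Final reachable set {s0, s1, s3} has 3 states.

3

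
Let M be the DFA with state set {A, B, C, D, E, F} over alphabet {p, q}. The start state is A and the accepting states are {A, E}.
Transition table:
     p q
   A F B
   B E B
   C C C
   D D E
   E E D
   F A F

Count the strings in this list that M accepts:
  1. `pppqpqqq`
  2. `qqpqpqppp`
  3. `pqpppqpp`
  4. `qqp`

`pppqpqqq`: rejected
`qqpqpqppp`: accepted
`pqpppqpp`: accepted
`qqp`: accepted

3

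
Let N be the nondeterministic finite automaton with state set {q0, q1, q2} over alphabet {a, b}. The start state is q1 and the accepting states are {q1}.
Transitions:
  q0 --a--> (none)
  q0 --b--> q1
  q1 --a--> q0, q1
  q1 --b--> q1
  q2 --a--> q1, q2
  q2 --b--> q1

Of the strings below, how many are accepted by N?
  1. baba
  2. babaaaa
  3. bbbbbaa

baba: accepted
babaaaa: accepted
bbbbbaa: accepted

3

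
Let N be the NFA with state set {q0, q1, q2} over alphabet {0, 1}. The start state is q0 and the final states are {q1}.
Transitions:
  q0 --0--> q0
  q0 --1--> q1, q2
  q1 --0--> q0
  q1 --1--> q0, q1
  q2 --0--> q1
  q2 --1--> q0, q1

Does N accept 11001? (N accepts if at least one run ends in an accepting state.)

Start: {q0}
read 1: {q1, q2}
read 1: {q0, q1}
read 0: {q0}
read 0: {q0}
read 1: {q1, q2}
Reachable ∩ accepting = {q1} — nonempty.

accepted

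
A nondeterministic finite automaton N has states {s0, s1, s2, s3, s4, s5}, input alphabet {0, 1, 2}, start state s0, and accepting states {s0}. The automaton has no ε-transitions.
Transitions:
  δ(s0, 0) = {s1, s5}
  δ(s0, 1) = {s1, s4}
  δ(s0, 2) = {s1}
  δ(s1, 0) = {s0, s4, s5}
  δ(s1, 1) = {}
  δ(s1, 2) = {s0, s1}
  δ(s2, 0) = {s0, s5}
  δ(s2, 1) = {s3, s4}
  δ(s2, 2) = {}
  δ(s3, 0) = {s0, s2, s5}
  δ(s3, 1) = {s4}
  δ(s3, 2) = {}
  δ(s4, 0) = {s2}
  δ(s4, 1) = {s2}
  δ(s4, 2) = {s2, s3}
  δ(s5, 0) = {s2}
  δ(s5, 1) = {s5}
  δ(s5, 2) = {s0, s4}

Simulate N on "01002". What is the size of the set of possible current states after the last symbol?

3

Start: {s0}
read 0: {s1, s5}
read 1: {s5}
read 0: {s2}
read 0: {s0, s5}
read 2: {s0, s1, s4}
Final reachable set {s0, s1, s4} has 3 states.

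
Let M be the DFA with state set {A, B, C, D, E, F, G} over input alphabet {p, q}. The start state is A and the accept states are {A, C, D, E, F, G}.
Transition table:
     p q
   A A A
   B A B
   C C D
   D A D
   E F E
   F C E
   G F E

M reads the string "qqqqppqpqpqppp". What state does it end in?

A

A --q--> A
A --q--> A
A --q--> A
A --q--> A
A --p--> A
A --p--> A
A --q--> A
A --p--> A
A --q--> A
A --p--> A
A --q--> A
A --p--> A
A --p--> A
A --p--> A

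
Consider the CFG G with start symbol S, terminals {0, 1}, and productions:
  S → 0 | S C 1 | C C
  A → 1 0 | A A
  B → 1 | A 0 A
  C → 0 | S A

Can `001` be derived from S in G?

yes

S ⇒ SC1 ⇒ 0C1 ⇒ 001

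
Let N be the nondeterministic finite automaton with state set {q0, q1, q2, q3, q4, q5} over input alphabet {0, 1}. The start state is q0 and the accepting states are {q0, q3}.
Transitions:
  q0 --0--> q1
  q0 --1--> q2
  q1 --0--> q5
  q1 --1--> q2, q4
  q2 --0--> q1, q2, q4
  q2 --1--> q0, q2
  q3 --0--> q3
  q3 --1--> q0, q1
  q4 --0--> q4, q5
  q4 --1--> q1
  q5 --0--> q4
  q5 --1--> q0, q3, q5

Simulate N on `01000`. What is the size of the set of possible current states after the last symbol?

Start: {q0}
read 0: {q1}
read 1: {q2, q4}
read 0: {q1, q2, q4, q5}
read 0: {q1, q2, q4, q5}
read 0: {q1, q2, q4, q5}
Final reachable set {q1, q2, q4, q5} has 4 states.

4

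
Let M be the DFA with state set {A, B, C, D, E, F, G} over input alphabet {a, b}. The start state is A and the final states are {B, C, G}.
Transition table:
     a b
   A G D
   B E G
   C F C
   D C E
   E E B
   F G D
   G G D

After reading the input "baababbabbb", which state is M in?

B

A --b--> D
D --a--> C
C --a--> F
F --b--> D
D --a--> C
C --b--> C
C --b--> C
C --a--> F
F --b--> D
D --b--> E
E --b--> B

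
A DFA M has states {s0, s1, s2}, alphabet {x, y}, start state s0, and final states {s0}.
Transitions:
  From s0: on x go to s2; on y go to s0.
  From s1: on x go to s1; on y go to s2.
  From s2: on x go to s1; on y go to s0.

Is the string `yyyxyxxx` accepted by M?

s0 --y--> s0
s0 --y--> s0
s0 --y--> s0
s0 --x--> s2
s2 --y--> s0
s0 --x--> s2
s2 --x--> s1
s1 --x--> s1
End in state s1, which is not an accepting state.

rejected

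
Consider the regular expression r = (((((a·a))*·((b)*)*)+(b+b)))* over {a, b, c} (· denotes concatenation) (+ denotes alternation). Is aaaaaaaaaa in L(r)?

Split into 5 pieces aa · aa · aa · aa · aa; each matches ((((a·a))*·((b)*)*)+(b+b)).

yes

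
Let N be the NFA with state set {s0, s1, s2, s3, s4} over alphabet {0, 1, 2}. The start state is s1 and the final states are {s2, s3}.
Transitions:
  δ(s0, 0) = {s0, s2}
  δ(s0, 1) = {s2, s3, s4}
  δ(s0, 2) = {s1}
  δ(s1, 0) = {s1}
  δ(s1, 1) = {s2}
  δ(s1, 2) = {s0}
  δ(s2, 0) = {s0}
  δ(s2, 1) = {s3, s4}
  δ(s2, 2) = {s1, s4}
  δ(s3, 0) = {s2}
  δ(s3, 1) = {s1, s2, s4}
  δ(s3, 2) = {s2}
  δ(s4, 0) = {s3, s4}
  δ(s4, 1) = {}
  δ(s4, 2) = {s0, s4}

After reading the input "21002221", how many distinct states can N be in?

Start: {s1}
read 2: {s0}
read 1: {s2, s3, s4}
read 0: {s0, s2, s3, s4}
read 0: {s0, s2, s3, s4}
read 2: {s0, s1, s2, s4}
read 2: {s0, s1, s4}
read 2: {s0, s1, s4}
read 1: {s2, s3, s4}
Final reachable set {s2, s3, s4} has 3 states.

3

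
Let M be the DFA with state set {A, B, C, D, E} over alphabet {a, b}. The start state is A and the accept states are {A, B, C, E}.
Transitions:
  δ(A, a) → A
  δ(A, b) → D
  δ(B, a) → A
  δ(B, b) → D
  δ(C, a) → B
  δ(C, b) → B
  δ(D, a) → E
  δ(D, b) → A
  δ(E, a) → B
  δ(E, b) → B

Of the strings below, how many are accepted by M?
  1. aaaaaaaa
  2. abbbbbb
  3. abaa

3

aaaaaaaa: accepted
abbbbbb: accepted
abaa: accepted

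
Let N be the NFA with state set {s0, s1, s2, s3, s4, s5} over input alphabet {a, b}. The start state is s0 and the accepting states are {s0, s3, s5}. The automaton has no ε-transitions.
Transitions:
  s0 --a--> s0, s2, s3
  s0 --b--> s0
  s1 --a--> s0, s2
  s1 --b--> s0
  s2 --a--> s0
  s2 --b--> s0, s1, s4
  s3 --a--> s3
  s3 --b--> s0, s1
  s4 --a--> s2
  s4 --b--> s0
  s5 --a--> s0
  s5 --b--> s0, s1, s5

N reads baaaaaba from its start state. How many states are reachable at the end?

Start: {s0}
read b: {s0}
read a: {s0, s2, s3}
read a: {s0, s2, s3}
read a: {s0, s2, s3}
read a: {s0, s2, s3}
read a: {s0, s2, s3}
read b: {s0, s1, s4}
read a: {s0, s2, s3}
Final reachable set {s0, s2, s3} has 3 states.

3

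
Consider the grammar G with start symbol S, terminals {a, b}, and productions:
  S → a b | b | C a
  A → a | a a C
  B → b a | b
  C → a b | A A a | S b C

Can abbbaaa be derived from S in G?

no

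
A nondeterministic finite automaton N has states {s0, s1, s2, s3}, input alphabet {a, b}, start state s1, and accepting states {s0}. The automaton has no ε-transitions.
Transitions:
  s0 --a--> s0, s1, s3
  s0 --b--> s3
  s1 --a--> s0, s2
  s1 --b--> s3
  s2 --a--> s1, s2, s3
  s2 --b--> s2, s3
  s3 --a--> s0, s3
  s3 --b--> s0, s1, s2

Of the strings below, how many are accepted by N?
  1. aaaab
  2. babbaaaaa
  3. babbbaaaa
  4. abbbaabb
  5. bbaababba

aaaab: accepted
babbaaaaa: accepted
babbbaaaa: accepted
abbbaabb: accepted
bbaababba: accepted

5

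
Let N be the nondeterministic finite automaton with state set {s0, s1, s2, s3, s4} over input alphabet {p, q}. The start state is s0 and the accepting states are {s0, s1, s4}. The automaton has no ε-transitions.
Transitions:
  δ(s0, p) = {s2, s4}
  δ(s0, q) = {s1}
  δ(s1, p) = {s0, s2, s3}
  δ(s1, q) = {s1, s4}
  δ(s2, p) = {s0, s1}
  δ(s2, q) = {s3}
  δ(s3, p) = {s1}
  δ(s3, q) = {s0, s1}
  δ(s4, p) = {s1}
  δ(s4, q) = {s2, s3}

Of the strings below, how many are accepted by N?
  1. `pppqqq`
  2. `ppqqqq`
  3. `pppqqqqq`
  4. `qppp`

4

`pppqqq`: accepted
`ppqqqq`: accepted
`pppqqqqq`: accepted
`qppp`: accepted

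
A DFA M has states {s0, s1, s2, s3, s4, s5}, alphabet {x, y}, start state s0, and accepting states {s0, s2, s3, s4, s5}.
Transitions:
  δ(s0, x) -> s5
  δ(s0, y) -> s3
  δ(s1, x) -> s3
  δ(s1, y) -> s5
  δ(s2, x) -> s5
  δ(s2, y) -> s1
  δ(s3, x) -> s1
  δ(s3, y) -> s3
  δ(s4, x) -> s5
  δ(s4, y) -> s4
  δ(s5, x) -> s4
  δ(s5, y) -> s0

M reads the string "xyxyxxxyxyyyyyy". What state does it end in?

s3

s0 --x--> s5
s5 --y--> s0
s0 --x--> s5
s5 --y--> s0
s0 --x--> s5
s5 --x--> s4
s4 --x--> s5
s5 --y--> s0
s0 --x--> s5
s5 --y--> s0
s0 --y--> s3
s3 --y--> s3
s3 --y--> s3
s3 --y--> s3
s3 --y--> s3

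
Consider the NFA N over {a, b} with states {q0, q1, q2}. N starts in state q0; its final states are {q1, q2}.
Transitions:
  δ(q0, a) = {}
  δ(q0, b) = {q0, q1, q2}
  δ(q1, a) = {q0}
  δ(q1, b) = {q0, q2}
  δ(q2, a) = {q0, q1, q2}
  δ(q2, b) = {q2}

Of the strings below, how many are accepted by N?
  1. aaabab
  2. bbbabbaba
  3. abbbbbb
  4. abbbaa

aaabab: rejected
bbbabbaba: accepted
abbbbbb: rejected
abbbaa: rejected

1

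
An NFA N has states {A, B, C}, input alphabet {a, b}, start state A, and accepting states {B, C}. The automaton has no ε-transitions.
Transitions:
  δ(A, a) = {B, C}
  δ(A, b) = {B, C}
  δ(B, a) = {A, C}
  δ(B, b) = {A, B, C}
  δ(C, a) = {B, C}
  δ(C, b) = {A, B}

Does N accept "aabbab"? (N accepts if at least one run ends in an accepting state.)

accepted

Start: {A}
read a: {B, C}
read a: {A, B, C}
read b: {A, B, C}
read b: {A, B, C}
read a: {A, B, C}
read b: {A, B, C}
Reachable ∩ accepting = {B, C} — nonempty.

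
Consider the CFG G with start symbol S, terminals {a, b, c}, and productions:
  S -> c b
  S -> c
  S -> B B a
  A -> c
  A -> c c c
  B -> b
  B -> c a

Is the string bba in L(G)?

yes

S ⇒ BBa ⇒ bBa ⇒ bba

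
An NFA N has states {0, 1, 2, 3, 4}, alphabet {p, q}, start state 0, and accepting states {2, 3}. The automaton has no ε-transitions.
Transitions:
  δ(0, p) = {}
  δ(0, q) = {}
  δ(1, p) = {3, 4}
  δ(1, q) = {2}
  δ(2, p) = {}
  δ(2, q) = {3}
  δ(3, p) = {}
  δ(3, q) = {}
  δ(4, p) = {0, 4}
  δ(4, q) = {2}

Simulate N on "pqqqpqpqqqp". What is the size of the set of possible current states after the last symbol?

0

Start: {0}
read p: {}
The reachable set is empty and stays empty for the remaining 10 symbols.
Final reachable set {} has 0 states.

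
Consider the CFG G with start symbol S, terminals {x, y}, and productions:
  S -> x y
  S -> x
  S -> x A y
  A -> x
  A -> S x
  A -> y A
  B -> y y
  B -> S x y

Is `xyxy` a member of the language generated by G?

yes

S ⇒ xAy ⇒ xyAy ⇒ xyxy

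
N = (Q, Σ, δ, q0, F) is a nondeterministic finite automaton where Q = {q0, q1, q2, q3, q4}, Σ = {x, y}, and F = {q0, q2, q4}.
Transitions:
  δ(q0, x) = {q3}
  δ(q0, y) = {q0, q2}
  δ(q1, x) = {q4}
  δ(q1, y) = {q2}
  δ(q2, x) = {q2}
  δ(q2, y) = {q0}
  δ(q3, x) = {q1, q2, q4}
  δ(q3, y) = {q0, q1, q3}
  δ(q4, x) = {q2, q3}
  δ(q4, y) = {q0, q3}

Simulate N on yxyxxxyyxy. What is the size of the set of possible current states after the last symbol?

Start: {q0}
read y: {q0, q2}
read x: {q2, q3}
read y: {q0, q1, q3}
read x: {q1, q2, q3, q4}
read x: {q1, q2, q3, q4}
read x: {q1, q2, q3, q4}
read y: {q0, q1, q2, q3}
read y: {q0, q1, q2, q3}
read x: {q1, q2, q3, q4}
read y: {q0, q1, q2, q3}
Final reachable set {q0, q1, q2, q3} has 4 states.

4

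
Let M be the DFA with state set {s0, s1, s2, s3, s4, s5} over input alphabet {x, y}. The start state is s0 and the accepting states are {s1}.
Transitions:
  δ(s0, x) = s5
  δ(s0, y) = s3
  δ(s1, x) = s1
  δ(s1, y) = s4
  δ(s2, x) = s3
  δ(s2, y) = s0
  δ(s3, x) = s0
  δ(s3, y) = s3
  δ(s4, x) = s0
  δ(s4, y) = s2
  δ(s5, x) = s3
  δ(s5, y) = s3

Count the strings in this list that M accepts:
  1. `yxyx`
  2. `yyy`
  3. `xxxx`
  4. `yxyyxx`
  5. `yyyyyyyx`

0

`yxyx`: rejected
`yyy`: rejected
`xxxx`: rejected
`yxyyxx`: rejected
`yyyyyyyx`: rejected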